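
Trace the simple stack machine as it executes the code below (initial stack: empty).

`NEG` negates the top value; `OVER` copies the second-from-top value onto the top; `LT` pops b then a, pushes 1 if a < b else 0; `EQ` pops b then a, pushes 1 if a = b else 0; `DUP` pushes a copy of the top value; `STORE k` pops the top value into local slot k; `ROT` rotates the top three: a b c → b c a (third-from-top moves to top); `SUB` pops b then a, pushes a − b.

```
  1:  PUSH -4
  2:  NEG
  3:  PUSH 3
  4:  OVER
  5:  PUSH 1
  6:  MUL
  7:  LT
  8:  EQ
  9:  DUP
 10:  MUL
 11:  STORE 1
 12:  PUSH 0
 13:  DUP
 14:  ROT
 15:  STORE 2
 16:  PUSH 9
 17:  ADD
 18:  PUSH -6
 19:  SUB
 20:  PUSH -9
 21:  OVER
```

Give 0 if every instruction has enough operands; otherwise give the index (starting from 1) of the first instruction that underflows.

14

PUSH -4 -> -4
NEG     -> 4
PUSH 3  -> 4 3
OVER    -> 4 3 4
PUSH 1  -> 4 3 4 1
MUL     -> 4 3 4
LT      -> 4 1
EQ      -> 0
DUP     -> 0 0
MUL     -> 0
STORE 1 -> (empty)
PUSH 0  -> 0
DUP     -> 0 0
ROT  — needs 3 operands, stack has 2 → underflow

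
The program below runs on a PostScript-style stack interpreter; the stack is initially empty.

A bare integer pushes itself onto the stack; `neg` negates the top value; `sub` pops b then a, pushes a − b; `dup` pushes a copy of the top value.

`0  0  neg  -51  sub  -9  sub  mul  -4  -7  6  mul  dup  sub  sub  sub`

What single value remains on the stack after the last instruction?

0   : 0
0   : 0 0
neg : 0 0
-51 : 0 0 -51
sub : 0 51
-9  : 0 51 -9
sub : 0 60
mul : 0
-4  : 0 -4
-7  : 0 -4 -7
6   : 0 -4 -7 6
mul : 0 -4 -42
dup : 0 -4 -42 -42
sub : 0 -4 0
sub : 0 -4
sub : 4

4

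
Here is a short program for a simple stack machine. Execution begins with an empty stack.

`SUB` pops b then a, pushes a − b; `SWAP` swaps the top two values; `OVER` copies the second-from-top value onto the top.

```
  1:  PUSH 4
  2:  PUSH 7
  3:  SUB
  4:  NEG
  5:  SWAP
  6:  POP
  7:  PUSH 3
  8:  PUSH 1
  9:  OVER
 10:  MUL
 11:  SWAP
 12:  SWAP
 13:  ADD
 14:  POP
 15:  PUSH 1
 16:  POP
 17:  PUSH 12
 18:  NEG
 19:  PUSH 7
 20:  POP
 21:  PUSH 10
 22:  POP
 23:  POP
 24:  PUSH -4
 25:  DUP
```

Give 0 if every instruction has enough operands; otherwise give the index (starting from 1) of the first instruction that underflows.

PUSH 4  4
PUSH 7  4 7
SUB     -3
NEG     3
SWAP  — needs 2 operands, stack has 1 → underflow

5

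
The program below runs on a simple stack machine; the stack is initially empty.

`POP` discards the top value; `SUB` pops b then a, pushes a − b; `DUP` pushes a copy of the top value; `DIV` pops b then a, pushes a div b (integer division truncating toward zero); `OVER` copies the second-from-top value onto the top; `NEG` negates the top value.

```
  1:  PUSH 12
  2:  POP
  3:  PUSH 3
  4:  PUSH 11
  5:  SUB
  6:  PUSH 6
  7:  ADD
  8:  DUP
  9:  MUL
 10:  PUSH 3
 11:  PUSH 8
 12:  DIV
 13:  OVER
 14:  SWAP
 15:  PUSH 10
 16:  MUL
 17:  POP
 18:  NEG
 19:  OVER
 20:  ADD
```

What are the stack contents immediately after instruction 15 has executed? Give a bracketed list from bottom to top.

[4, 4, 0, 10]

PUSH 12 : [12]
POP     : []
PUSH 3  : [3]
PUSH 11 : [3, 11]
SUB     : [-8]
PUSH 6  : [-8, 6]
ADD     : [-2]
DUP     : [-2, -2]
MUL     : [4]
PUSH 3  : [4, 3]
PUSH 8  : [4, 3, 8]
DIV     : [4, 0]
OVER    : [4, 0, 4]
SWAP    : [4, 4, 0]
PUSH 10 : [4, 4, 0, 10]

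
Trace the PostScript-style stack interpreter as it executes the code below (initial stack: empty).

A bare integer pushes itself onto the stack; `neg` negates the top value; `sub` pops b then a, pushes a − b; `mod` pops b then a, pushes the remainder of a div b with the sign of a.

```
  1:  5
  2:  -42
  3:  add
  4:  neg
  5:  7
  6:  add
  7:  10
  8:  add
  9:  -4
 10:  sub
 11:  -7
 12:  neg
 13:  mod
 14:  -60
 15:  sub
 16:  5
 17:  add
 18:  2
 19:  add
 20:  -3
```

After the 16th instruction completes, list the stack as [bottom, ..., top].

[62, 5]

5   → [5]
-42 → [5, -42]
add → [-37]
neg → [37]
7   → [37, 7]
add → [44]
10  → [44, 10]
add → [54]
-4  → [54, -4]
sub → [58]
-7  → [58, -7]
neg → [58, 7]
mod → [2]
-60 → [2, -60]
sub → [62]
5   → [62, 5]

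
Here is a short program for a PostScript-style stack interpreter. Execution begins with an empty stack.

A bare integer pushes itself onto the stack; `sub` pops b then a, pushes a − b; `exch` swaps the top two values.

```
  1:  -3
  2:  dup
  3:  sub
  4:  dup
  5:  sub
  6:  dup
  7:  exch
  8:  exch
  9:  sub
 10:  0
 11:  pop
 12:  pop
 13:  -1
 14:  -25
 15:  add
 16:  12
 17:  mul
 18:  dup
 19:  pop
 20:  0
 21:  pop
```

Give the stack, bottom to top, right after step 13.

-3   -> [-3]
dup  -> [-3, -3]
sub  -> [0]
dup  -> [0, 0]
sub  -> [0]
dup  -> [0, 0]
exch -> [0, 0]
exch -> [0, 0]
sub  -> [0]
0    -> [0, 0]
pop  -> [0]
pop  -> []
-1   -> [-1]

[-1]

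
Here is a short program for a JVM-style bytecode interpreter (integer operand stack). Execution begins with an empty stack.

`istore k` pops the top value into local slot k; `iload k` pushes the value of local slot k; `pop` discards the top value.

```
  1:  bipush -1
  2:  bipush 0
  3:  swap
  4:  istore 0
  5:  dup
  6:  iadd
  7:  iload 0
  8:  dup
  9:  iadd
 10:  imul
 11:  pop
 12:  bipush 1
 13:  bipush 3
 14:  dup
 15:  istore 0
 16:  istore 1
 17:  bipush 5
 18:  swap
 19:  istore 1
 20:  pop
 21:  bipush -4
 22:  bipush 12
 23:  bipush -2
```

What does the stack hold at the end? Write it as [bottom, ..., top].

bipush -1  -1
bipush 0   -1 0
swap       0 -1
istore 0   0
dup        0 0
iadd       0
iload 0    0 -1
dup        0 -1 -1
iadd       0 -2
imul       0
pop        (empty)
bipush 1   1
bipush 3   1 3
dup        1 3 3
istore 0   1 3
istore 1   1
bipush 5   1 5
swap       5 1
istore 1   5
pop        (empty)
bipush -4  -4
bipush 12  -4 12
bipush -2  -4 12 -2

[-4, 12, -2]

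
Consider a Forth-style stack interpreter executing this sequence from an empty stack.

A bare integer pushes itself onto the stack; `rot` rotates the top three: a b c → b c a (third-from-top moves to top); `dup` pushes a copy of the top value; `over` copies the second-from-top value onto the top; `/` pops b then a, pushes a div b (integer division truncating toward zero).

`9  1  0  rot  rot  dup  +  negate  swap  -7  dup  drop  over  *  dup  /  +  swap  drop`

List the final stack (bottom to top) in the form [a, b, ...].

[0, 10]

9       9
1       9 1
0       9 1 0
rot     1 0 9
rot     0 9 1
dup     0 9 1 1
+       0 9 2
negate  0 9 -2
swap    0 -2 9
-7      0 -2 9 -7
dup     0 -2 9 -7 -7
drop    0 -2 9 -7
over    0 -2 9 -7 9
*       0 -2 9 -63
dup     0 -2 9 -63 -63
/       0 -2 9 1
+       0 -2 10
swap    0 10 -2
drop    0 10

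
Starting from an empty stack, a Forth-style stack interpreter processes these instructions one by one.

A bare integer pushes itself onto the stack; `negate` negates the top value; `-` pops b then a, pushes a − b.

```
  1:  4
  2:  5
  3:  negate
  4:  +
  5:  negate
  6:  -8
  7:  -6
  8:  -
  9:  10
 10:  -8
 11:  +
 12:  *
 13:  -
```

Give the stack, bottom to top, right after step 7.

4      : [4]
5      : [4, 5]
negate : [4, -5]
+      : [-1]
negate : [1]
-8     : [1, -8]
-6     : [1, -8, -6]

[1, -8, -6]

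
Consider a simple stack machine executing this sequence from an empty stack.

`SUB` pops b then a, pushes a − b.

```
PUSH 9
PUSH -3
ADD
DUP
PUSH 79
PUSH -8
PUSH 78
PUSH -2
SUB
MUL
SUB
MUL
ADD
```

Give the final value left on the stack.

PUSH 9  : 9
PUSH -3 : 9 -3
ADD     : 6
DUP     : 6 6
PUSH 79 : 6 6 79
PUSH -8 : 6 6 79 -8
PUSH 78 : 6 6 79 -8 78
PUSH -2 : 6 6 79 -8 78 -2
SUB     : 6 6 79 -8 80
MUL     : 6 6 79 -640
SUB     : 6 6 719
MUL     : 6 4314
ADD     : 4320

4320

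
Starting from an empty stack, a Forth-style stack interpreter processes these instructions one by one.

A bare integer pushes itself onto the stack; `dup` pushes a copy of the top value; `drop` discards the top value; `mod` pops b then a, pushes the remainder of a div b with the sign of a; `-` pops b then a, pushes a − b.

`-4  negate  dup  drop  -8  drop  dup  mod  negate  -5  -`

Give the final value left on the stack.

-4     : [-4]
negate : [4]
dup    : [4, 4]
drop   : [4]
-8     : [4, -8]
drop   : [4]
dup    : [4, 4]
mod    : [0]
negate : [0]
-5     : [0, -5]
-      : [5]

5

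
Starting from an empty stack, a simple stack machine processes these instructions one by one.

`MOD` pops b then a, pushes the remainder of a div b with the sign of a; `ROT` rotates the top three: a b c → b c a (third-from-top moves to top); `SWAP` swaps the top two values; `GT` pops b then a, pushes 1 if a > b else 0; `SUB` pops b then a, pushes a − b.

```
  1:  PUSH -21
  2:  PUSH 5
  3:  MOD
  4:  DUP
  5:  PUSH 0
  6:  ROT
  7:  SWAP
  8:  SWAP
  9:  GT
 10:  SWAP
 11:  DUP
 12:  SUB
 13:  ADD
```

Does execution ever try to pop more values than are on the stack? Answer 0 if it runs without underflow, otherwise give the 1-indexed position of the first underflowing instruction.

0

PUSH -21  -21
PUSH 5    -21 5
MOD       -1
DUP       -1 -1
PUSH 0    -1 -1 0
ROT       -1 0 -1
SWAP      -1 -1 0
SWAP      -1 0 -1
GT        -1 1
SWAP      1 -1
DUP       1 -1 -1
SUB       1 0
ADD       1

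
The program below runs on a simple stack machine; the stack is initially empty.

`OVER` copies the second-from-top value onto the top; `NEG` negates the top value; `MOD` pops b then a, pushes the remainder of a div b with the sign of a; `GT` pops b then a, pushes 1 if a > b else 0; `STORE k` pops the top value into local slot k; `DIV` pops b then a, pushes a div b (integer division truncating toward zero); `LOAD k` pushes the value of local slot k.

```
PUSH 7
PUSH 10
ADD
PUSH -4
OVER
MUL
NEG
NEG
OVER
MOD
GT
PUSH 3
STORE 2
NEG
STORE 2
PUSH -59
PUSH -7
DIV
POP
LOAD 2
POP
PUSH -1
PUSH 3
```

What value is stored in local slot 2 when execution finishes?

PUSH 7   : [7]
PUSH 10  : [7, 10]
ADD      : [17]
PUSH -4  : [17, -4]
OVER     : [17, -4, 17]
MUL      : [17, -68]
NEG      : [17, 68]
NEG      : [17, -68]
OVER     : [17, -68, 17]
MOD      : [17, 0]
GT       : [1]
PUSH 3   : [1, 3]
STORE 2  : [1]
NEG      : [-1]
STORE 2  : []
PUSH -59 : [-59]
PUSH -7  : [-59, -7]
DIV      : [8]
POP      : []
LOAD 2   : [-1]
POP      : []
PUSH -1  : [-1]
PUSH 3   : [-1, 3]

-1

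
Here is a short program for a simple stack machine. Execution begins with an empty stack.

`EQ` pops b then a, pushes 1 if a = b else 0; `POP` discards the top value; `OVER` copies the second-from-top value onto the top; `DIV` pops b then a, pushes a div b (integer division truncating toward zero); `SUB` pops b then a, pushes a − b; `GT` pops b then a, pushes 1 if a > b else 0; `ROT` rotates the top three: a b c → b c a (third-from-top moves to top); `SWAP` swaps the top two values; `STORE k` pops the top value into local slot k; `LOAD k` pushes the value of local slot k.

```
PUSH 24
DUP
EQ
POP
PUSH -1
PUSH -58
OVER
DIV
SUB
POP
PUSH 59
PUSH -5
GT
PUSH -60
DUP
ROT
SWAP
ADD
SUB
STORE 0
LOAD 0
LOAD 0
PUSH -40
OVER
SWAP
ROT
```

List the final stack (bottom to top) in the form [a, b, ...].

[-1, -1, -40, -1]

PUSH 24  → 24
DUP      → 24 24
EQ       → 1
POP      → (empty)
PUSH -1  → -1
PUSH -58 → -1 -58
OVER     → -1 -58 -1
DIV      → -1 58
SUB      → -59
POP      → (empty)
PUSH 59  → 59
PUSH -5  → 59 -5
GT       → 1
PUSH -60 → 1 -60
DUP      → 1 -60 -60
ROT      → -60 -60 1
SWAP     → -60 1 -60
ADD      → -60 -59
SUB      → -1
STORE 0  → (empty)
LOAD 0   → -1
LOAD 0   → -1 -1
PUSH -40 → -1 -1 -40
OVER     → -1 -1 -40 -1
SWAP     → -1 -1 -1 -40
ROT      → -1 -1 -40 -1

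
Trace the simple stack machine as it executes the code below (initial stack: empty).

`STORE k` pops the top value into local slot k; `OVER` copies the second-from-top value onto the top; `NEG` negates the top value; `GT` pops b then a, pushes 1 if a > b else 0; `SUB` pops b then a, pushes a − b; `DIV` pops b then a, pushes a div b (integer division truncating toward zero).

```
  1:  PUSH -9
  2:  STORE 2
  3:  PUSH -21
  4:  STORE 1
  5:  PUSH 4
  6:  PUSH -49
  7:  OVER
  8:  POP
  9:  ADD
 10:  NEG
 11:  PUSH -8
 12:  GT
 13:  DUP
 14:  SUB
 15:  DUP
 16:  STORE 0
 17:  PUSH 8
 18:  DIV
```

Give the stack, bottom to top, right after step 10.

[45]

PUSH -9   -9
STORE 2   (empty)
PUSH -21  -21
STORE 1   (empty)
PUSH 4    4
PUSH -49  4 -49
OVER      4 -49 4
POP       4 -49
ADD       -45
NEG       45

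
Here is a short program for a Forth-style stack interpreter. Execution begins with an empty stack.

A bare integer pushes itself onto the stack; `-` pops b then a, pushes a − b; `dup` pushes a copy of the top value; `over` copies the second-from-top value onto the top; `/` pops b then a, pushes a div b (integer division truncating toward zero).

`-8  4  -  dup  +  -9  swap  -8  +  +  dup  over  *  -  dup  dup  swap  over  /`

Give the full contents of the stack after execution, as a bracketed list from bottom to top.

[-1722, -1722, 1]

-8   → [-8]
4    → [-8, 4]
-    → [-12]
dup  → [-12, -12]
+    → [-24]
-9   → [-24, -9]
swap → [-9, -24]
-8   → [-9, -24, -8]
+    → [-9, -32]
+    → [-41]
dup  → [-41, -41]
over → [-41, -41, -41]
*    → [-41, 1681]
-    → [-1722]
dup  → [-1722, -1722]
dup  → [-1722, -1722, -1722]
swap → [-1722, -1722, -1722]
over → [-1722, -1722, -1722, -1722]
/    → [-1722, -1722, 1]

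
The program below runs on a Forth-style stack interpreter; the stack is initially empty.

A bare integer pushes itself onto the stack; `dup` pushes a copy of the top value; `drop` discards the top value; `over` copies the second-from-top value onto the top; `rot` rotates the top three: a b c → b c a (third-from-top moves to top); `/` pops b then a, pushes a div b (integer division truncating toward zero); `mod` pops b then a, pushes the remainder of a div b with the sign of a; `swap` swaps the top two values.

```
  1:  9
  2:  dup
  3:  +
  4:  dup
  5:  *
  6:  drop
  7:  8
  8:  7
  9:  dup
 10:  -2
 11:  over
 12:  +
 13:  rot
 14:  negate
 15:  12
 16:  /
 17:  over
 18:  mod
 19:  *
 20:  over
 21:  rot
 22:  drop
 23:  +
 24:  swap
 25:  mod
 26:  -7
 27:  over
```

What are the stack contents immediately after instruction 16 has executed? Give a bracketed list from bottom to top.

9      → 9
dup    → 9 9
+      → 18
dup    → 18 18
*      → 324
drop   → (empty)
8      → 8
7      → 8 7
dup    → 8 7 7
-2     → 8 7 7 -2
over   → 8 7 7 -2 7
+      → 8 7 7 5
rot    → 8 7 5 7
negate → 8 7 5 -7
12     → 8 7 5 -7 12
/      → 8 7 5 0

[8, 7, 5, 0]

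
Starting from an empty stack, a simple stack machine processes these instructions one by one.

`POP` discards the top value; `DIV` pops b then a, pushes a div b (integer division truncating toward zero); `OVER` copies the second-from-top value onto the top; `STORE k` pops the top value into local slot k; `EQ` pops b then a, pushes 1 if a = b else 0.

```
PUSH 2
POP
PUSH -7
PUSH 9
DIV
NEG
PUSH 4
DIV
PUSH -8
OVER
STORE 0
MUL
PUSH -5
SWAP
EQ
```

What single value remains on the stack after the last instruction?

PUSH 2  → [2]
POP     → []
PUSH -7 → [-7]
PUSH 9  → [-7, 9]
DIV     → [0]
NEG     → [0]
PUSH 4  → [0, 4]
DIV     → [0]
PUSH -8 → [0, -8]
OVER    → [0, -8, 0]
STORE 0 → [0, -8]
MUL     → [0]
PUSH -5 → [0, -5]
SWAP    → [-5, 0]
EQ      → [0]

0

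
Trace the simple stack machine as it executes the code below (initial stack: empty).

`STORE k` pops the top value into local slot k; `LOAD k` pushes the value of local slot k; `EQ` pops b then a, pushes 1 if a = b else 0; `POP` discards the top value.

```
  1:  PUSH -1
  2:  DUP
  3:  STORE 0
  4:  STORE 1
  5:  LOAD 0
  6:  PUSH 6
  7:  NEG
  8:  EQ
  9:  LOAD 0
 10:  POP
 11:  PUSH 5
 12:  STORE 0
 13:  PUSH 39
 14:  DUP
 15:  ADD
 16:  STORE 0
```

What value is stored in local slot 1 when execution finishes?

PUSH -1 -> [-1]
DUP     -> [-1, -1]
STORE 0 -> [-1]
STORE 1 -> []
LOAD 0  -> [-1]
PUSH 6  -> [-1, 6]
NEG     -> [-1, -6]
EQ      -> [0]
LOAD 0  -> [0, -1]
POP     -> [0]
PUSH 5  -> [0, 5]
STORE 0 -> [0]
PUSH 39 -> [0, 39]
DUP     -> [0, 39, 39]
ADD     -> [0, 78]
STORE 0 -> [0]

-1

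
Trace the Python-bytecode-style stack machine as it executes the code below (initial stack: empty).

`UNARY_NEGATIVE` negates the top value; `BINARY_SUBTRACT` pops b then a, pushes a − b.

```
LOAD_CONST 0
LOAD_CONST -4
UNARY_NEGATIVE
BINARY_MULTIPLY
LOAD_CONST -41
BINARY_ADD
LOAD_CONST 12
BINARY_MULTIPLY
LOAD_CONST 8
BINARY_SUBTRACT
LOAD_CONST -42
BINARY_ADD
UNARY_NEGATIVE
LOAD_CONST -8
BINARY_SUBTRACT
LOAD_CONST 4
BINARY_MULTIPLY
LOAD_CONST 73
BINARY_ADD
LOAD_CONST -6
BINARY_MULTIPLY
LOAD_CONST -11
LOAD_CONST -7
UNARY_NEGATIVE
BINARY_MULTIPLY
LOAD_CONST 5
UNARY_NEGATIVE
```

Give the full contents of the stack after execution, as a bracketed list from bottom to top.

LOAD_CONST 0     0
LOAD_CONST -4    0 -4
UNARY_NEGATIVE   0 4
BINARY_MULTIPLY  0
LOAD_CONST -41   0 -41
BINARY_ADD       -41
LOAD_CONST 12    -41 12
BINARY_MULTIPLY  -492
LOAD_CONST 8     -492 8
BINARY_SUBTRACT  -500
LOAD_CONST -42   -500 -42
BINARY_ADD       -542
UNARY_NEGATIVE   542
LOAD_CONST -8    542 -8
BINARY_SUBTRACT  550
LOAD_CONST 4     550 4
BINARY_MULTIPLY  2200
LOAD_CONST 73    2200 73
BINARY_ADD       2273
LOAD_CONST -6    2273 -6
BINARY_MULTIPLY  -13638
LOAD_CONST -11   -13638 -11
LOAD_CONST -7    -13638 -11 -7
UNARY_NEGATIVE   -13638 -11 7
BINARY_MULTIPLY  -13638 -77
LOAD_CONST 5     -13638 -77 5
UNARY_NEGATIVE   -13638 -77 -5

[-13638, -77, -5]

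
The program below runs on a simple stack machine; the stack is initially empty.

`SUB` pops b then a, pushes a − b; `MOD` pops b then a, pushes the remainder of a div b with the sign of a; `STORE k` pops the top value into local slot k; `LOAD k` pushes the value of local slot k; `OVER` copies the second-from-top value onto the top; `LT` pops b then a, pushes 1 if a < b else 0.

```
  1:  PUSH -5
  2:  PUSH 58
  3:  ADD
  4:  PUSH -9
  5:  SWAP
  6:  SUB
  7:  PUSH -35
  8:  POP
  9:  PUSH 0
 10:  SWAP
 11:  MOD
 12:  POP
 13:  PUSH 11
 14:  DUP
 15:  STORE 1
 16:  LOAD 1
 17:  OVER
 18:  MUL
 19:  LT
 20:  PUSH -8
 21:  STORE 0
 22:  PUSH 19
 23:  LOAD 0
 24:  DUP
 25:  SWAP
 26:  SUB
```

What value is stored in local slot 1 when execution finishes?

PUSH -5  : [-5]
PUSH 58  : [-5, 58]
ADD      : [53]
PUSH -9  : [53, -9]
SWAP     : [-9, 53]
SUB      : [-62]
PUSH -35 : [-62, -35]
POP      : [-62]
PUSH 0   : [-62, 0]
SWAP     : [0, -62]
MOD      : [0]
POP      : []
PUSH 11  : [11]
DUP      : [11, 11]
STORE 1  : [11]
LOAD 1   : [11, 11]
OVER     : [11, 11, 11]
MUL      : [11, 121]
LT       : [1]
PUSH -8  : [1, -8]
STORE 0  : [1]
PUSH 19  : [1, 19]
LOAD 0   : [1, 19, -8]
DUP      : [1, 19, -8, -8]
SWAP     : [1, 19, -8, -8]
SUB      : [1, 19, 0]

11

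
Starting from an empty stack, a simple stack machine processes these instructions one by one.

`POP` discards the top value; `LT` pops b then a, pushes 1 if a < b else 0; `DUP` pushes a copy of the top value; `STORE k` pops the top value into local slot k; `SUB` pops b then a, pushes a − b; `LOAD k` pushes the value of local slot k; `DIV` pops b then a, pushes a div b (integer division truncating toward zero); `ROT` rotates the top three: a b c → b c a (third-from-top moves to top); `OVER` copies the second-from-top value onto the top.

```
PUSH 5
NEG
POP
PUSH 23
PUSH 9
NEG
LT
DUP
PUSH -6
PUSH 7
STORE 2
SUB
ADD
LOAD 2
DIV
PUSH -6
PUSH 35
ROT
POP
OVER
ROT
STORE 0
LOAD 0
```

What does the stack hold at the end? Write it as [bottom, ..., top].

PUSH 5   5
NEG      -5
POP      (empty)
PUSH 23  23
PUSH 9   23 9
NEG      23 -9
LT       0
DUP      0 0
PUSH -6  0 0 -6
PUSH 7   0 0 -6 7
STORE 2  0 0 -6
SUB      0 6
ADD      6
LOAD 2   6 7
DIV      0
PUSH -6  0 -6
PUSH 35  0 -6 35
ROT      -6 35 0
POP      -6 35
OVER     -6 35 -6
ROT      35 -6 -6
STORE 0  35 -6
LOAD 0   35 -6 -6

[35, -6, -6]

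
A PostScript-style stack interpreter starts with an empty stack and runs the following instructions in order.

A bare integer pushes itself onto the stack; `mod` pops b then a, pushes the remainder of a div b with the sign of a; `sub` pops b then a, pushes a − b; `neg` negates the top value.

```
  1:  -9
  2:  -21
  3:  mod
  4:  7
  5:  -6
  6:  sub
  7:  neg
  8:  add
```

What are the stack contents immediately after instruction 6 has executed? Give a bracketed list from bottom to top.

[-9, 13]

-9   -9
-21  -9 -21
mod  -9
7    -9 7
-6   -9 7 -6
sub  -9 13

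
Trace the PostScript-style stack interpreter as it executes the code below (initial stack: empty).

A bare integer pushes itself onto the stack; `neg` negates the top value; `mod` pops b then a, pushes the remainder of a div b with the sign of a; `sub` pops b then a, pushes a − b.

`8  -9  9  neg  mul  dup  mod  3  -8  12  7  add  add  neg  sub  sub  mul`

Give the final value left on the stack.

-112

8   : 8
-9  : 8 -9
9   : 8 -9 9
neg : 8 -9 -9
mul : 8 81
dup : 8 81 81
mod : 8 0
3   : 8 0 3
-8  : 8 0 3 -8
12  : 8 0 3 -8 12
7   : 8 0 3 -8 12 7
add : 8 0 3 -8 19
add : 8 0 3 11
neg : 8 0 3 -11
sub : 8 0 14
sub : 8 -14
mul : -112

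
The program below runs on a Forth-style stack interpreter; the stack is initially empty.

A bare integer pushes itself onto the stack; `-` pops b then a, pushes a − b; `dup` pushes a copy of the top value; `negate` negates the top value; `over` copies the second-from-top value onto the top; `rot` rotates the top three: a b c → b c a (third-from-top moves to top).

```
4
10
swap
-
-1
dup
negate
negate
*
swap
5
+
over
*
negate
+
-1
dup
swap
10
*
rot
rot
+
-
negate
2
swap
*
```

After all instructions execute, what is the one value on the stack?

4      -> 4
10     -> 4 10
swap   -> 10 4
-      -> 6
-1     -> 6 -1
dup    -> 6 -1 -1
negate -> 6 -1 1
negate -> 6 -1 -1
*      -> 6 1
swap   -> 1 6
5      -> 1 6 5
+      -> 1 11
over   -> 1 11 1
*      -> 1 11
negate -> 1 -11
+      -> -10
-1     -> -10 -1
dup    -> -10 -1 -1
swap   -> -10 -1 -1
10     -> -10 -1 -1 10
*      -> -10 -1 -10
rot    -> -1 -10 -10
rot    -> -10 -10 -1
+      -> -10 -11
-      -> 1
negate -> -1
2      -> -1 2
swap   -> 2 -1
*      -> -2

-2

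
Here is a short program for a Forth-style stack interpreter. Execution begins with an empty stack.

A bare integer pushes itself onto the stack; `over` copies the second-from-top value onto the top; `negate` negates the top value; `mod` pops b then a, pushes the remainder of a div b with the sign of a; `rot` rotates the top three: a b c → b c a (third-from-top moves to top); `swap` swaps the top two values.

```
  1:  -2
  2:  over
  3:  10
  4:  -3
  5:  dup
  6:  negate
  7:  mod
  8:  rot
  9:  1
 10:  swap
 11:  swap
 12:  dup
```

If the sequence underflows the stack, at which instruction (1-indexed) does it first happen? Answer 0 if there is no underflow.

-2  [-2]
over  — needs 2 operands, stack has 1 → underflow

2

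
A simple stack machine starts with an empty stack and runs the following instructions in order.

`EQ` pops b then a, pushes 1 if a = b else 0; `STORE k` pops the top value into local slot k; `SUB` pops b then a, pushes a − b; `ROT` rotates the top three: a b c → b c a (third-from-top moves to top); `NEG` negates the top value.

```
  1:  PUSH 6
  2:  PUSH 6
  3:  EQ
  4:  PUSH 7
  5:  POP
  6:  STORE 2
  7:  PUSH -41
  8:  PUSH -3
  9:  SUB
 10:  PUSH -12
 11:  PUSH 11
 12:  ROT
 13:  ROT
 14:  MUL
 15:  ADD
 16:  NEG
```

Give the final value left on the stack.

-467

PUSH 6    6
PUSH 6    6 6
EQ        1
PUSH 7    1 7
POP       1
STORE 2   (empty)
PUSH -41  -41
PUSH -3   -41 -3
SUB       -38
PUSH -12  -38 -12
PUSH 11   -38 -12 11
ROT       -12 11 -38
ROT       11 -38 -12
MUL       11 456
ADD       467
NEG       -467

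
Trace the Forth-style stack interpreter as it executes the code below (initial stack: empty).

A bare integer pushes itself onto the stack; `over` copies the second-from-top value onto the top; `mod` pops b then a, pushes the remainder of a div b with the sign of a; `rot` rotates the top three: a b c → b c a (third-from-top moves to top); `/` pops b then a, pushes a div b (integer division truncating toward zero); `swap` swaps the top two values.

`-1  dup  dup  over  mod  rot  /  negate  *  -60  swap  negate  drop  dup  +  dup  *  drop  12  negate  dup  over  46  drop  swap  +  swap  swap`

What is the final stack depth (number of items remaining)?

-1     : [-1]
dup    : [-1, -1]
dup    : [-1, -1, -1]
over   : [-1, -1, -1, -1]
mod    : [-1, -1, 0]
rot    : [-1, 0, -1]
/      : [-1, 0]
negate : [-1, 0]
*      : [0]
-60    : [0, -60]
swap   : [-60, 0]
negate : [-60, 0]
drop   : [-60]
dup    : [-60, -60]
+      : [-120]
dup    : [-120, -120]
*      : [14400]
drop   : []
12     : [12]
negate : [-12]
dup    : [-12, -12]
over   : [-12, -12, -12]
46     : [-12, -12, -12, 46]
drop   : [-12, -12, -12]
swap   : [-12, -12, -12]
+      : [-12, -24]
swap   : [-24, -12]
swap   : [-12, -24]

2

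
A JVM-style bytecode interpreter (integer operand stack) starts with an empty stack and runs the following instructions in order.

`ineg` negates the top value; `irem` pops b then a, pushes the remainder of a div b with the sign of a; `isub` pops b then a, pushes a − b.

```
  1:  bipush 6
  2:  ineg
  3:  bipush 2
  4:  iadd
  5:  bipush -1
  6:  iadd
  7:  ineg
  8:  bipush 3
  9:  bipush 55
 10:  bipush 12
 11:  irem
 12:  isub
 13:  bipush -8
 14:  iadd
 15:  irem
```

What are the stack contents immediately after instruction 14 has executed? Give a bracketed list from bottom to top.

bipush 6  -> 6
ineg      -> -6
bipush 2  -> -6 2
iadd      -> -4
bipush -1 -> -4 -1
iadd      -> -5
ineg      -> 5
bipush 3  -> 5 3
bipush 55 -> 5 3 55
bipush 12 -> 5 3 55 12
irem      -> 5 3 7
isub      -> 5 -4
bipush -8 -> 5 -4 -8
iadd      -> 5 -12

[5, -12]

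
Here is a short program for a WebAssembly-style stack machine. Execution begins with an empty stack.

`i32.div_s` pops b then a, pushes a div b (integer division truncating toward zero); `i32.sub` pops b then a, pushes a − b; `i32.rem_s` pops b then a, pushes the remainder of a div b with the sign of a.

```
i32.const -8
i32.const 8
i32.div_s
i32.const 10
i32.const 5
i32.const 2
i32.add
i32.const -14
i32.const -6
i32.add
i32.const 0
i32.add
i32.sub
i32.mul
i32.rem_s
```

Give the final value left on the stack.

i32.const -8   [-8]
i32.const 8    [-8, 8]
i32.div_s      [-1]
i32.const 10   [-1, 10]
i32.const 5    [-1, 10, 5]
i32.const 2    [-1, 10, 5, 2]
i32.add        [-1, 10, 7]
i32.const -14  [-1, 10, 7, -14]
i32.const -6   [-1, 10, 7, -14, -6]
i32.add        [-1, 10, 7, -20]
i32.const 0    [-1, 10, 7, -20, 0]
i32.add        [-1, 10, 7, -20]
i32.sub        [-1, 10, 27]
i32.mul        [-1, 270]
i32.rem_s      [-1]

-1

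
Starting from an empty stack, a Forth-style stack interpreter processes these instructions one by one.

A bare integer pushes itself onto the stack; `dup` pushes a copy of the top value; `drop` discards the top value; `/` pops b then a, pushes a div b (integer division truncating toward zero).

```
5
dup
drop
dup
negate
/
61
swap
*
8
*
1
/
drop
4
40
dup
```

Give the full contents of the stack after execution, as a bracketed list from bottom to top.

[4, 40, 40]

5      → [5]
dup    → [5, 5]
drop   → [5]
dup    → [5, 5]
negate → [5, -5]
/      → [-1]
61     → [-1, 61]
swap   → [61, -1]
*      → [-61]
8      → [-61, 8]
*      → [-488]
1      → [-488, 1]
/      → [-488]
drop   → []
4      → [4]
40     → [4, 40]
dup    → [4, 40, 40]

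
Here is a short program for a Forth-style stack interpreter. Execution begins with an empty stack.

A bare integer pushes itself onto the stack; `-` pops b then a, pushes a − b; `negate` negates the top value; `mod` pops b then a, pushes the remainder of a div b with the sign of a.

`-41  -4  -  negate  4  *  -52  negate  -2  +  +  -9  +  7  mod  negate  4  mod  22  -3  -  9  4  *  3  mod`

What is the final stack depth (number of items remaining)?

3

-41    → [-41]
-4     → [-41, -4]
-      → [-37]
negate → [37]
4      → [37, 4]
*      → [148]
-52    → [148, -52]
negate → [148, 52]
-2     → [148, 52, -2]
+      → [148, 50]
+      → [198]
-9     → [198, -9]
+      → [189]
7      → [189, 7]
mod    → [0]
negate → [0]
4      → [0, 4]
mod    → [0]
22     → [0, 22]
-3     → [0, 22, -3]
-      → [0, 25]
9      → [0, 25, 9]
4      → [0, 25, 9, 4]
*      → [0, 25, 36]
3      → [0, 25, 36, 3]
mod    → [0, 25, 0]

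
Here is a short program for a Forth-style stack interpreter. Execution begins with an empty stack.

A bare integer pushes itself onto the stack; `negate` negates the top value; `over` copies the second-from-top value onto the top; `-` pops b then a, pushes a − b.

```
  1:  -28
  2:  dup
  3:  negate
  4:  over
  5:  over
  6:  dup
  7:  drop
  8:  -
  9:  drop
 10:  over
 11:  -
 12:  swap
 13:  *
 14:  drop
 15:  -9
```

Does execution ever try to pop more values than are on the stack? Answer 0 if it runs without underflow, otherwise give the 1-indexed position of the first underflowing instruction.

-28    : [-28]
dup    : [-28, -28]
negate : [-28, 28]
over   : [-28, 28, -28]
over   : [-28, 28, -28, 28]
dup    : [-28, 28, -28, 28, 28]
drop   : [-28, 28, -28, 28]
-      : [-28, 28, -56]
drop   : [-28, 28]
over   : [-28, 28, -28]
-      : [-28, 56]
swap   : [56, -28]
*      : [-1568]
drop   : []
-9     : [-9]

0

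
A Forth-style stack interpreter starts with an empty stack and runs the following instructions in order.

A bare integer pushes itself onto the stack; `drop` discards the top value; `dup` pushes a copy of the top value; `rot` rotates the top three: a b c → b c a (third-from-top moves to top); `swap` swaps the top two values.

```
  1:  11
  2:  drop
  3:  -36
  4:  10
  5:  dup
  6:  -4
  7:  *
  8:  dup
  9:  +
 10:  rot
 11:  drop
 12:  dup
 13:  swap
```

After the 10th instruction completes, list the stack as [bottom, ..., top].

[10, -80, -36]

11   : [11]
drop : []
-36  : [-36]
10   : [-36, 10]
dup  : [-36, 10, 10]
-4   : [-36, 10, 10, -4]
*    : [-36, 10, -40]
dup  : [-36, 10, -40, -40]
+    : [-36, 10, -80]
rot  : [10, -80, -36]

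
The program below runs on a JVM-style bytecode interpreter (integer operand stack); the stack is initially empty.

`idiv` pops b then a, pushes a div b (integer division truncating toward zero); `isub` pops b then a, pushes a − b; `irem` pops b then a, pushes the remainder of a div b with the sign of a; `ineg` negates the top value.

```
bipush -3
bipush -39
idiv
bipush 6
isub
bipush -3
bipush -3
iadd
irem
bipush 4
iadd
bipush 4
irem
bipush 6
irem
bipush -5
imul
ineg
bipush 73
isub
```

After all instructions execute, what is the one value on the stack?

-73

bipush -3  → -3
bipush -39 → -3 -39
idiv       → 0
bipush 6   → 0 6
isub       → -6
bipush -3  → -6 -3
bipush -3  → -6 -3 -3
iadd       → -6 -6
irem       → 0
bipush 4   → 0 4
iadd       → 4
bipush 4   → 4 4
irem       → 0
bipush 6   → 0 6
irem       → 0
bipush -5  → 0 -5
imul       → 0
ineg       → 0
bipush 73  → 0 73
isub       → -73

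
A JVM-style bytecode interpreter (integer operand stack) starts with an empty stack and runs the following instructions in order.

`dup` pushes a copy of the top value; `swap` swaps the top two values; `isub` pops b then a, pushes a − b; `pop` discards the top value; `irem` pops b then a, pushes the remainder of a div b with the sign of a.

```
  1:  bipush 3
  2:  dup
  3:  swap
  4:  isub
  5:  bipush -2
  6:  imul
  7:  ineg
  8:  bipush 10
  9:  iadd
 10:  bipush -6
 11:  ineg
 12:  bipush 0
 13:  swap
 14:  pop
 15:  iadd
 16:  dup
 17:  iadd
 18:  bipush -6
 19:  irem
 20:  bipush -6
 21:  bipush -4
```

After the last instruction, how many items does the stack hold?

bipush 3   [3]
dup        [3, 3]
swap       [3, 3]
isub       [0]
bipush -2  [0, -2]
imul       [0]
ineg       [0]
bipush 10  [0, 10]
iadd       [10]
bipush -6  [10, -6]
ineg       [10, 6]
bipush 0   [10, 6, 0]
swap       [10, 0, 6]
pop        [10, 0]
iadd       [10]
dup        [10, 10]
iadd       [20]
bipush -6  [20, -6]
irem       [2]
bipush -6  [2, -6]
bipush -4  [2, -6, -4]

3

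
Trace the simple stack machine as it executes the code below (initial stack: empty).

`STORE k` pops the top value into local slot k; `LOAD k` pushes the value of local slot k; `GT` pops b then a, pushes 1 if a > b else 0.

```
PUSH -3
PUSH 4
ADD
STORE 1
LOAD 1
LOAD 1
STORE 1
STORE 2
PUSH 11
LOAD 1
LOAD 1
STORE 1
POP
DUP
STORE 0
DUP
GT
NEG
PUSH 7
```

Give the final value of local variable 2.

1

PUSH -3 → [-3]
PUSH 4  → [-3, 4]
ADD     → [1]
STORE 1 → []
LOAD 1  → [1]
LOAD 1  → [1, 1]
STORE 1 → [1]
STORE 2 → []
PUSH 11 → [11]
LOAD 1  → [11, 1]
LOAD 1  → [11, 1, 1]
STORE 1 → [11, 1]
POP     → [11]
DUP     → [11, 11]
STORE 0 → [11]
DUP     → [11, 11]
GT      → [0]
NEG     → [0]
PUSH 7  → [0, 7]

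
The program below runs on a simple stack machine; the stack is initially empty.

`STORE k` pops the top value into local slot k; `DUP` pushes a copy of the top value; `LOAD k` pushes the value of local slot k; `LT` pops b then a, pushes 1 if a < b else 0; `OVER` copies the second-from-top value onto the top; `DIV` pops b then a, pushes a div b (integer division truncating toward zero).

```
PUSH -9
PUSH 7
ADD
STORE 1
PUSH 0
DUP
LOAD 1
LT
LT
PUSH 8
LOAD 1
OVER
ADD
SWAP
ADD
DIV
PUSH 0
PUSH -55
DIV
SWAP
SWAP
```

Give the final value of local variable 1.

-2

PUSH -9   [-9]
PUSH 7    [-9, 7]
ADD       [-2]
STORE 1   []
PUSH 0    [0]
DUP       [0, 0]
LOAD 1    [0, 0, -2]
LT        [0, 0]
LT        [0]
PUSH 8    [0, 8]
LOAD 1    [0, 8, -2]
OVER      [0, 8, -2, 8]
ADD       [0, 8, 6]
SWAP      [0, 6, 8]
ADD       [0, 14]
DIV       [0]
PUSH 0    [0, 0]
PUSH -55  [0, 0, -55]
DIV       [0, 0]
SWAP      [0, 0]
SWAP      [0, 0]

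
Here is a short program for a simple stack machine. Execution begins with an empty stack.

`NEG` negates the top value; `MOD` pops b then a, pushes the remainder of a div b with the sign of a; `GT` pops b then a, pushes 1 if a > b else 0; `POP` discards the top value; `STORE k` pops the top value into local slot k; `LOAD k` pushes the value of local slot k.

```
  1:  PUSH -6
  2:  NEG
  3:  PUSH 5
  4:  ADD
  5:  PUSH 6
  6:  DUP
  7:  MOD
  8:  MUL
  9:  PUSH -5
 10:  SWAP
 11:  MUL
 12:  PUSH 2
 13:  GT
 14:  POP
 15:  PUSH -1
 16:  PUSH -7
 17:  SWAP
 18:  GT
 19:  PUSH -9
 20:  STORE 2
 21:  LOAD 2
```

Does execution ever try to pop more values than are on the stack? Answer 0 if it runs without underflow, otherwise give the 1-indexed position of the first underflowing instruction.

PUSH -6  -6
NEG      6
PUSH 5   6 5
ADD      11
PUSH 6   11 6
DUP      11 6 6
MOD      11 0
MUL      0
PUSH -5  0 -5
SWAP     -5 0
MUL      0
PUSH 2   0 2
GT       0
POP      (empty)
PUSH -1  -1
PUSH -7  -1 -7
SWAP     -7 -1
GT       0
PUSH -9  0 -9
STORE 2  0
LOAD 2   0 -9

0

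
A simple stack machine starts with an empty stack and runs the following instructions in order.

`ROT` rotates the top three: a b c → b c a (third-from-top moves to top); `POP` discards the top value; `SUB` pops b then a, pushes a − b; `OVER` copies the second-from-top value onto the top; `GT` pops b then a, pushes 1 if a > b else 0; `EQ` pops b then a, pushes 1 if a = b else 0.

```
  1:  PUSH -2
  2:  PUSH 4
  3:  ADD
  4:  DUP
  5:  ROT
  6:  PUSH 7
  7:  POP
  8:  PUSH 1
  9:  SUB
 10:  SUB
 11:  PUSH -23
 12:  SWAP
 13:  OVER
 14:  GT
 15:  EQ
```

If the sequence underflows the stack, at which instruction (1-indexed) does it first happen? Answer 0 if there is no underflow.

5

PUSH -2 → [-2]
PUSH 4  → [-2, 4]
ADD     → [2]
DUP     → [2, 2]
ROT  — needs 3 operands, stack has 2 → underflow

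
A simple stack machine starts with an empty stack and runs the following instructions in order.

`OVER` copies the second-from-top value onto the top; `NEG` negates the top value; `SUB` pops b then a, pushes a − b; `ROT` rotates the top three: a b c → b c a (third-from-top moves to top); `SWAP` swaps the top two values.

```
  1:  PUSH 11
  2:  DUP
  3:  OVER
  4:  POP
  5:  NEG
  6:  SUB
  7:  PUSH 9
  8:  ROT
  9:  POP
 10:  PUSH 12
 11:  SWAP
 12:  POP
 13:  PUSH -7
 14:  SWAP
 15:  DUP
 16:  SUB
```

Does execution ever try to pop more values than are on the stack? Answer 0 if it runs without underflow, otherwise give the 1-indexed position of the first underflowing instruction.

8

PUSH 11 -> 11
DUP     -> 11 11
OVER    -> 11 11 11
POP     -> 11 11
NEG     -> 11 -11
SUB     -> 22
PUSH 9  -> 22 9
ROT  — needs 3 operands, stack has 2 → underflow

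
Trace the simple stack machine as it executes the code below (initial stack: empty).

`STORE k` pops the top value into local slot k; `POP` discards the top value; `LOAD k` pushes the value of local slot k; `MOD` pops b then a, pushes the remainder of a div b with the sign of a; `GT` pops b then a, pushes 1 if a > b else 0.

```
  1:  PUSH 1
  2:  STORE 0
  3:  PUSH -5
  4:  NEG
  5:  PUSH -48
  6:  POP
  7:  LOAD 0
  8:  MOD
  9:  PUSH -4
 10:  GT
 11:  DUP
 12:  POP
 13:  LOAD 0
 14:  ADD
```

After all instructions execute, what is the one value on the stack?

PUSH 1   → [1]
STORE 0  → []
PUSH -5  → [-5]
NEG      → [5]
PUSH -48 → [5, -48]
POP      → [5]
LOAD 0   → [5, 1]
MOD      → [0]
PUSH -4  → [0, -4]
GT       → [1]
DUP      → [1, 1]
POP      → [1]
LOAD 0   → [1, 1]
ADD      → [2]

2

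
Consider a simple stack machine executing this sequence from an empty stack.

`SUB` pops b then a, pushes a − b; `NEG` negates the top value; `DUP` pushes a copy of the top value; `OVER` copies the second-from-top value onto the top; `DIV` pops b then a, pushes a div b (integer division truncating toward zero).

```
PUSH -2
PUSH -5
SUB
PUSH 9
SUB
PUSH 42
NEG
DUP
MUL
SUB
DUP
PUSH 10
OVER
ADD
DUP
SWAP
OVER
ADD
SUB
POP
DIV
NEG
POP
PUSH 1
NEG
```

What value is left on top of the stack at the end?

PUSH -2 -> [-2]
PUSH -5 -> [-2, -5]
SUB     -> [3]
PUSH 9  -> [3, 9]
SUB     -> [-6]
PUSH 42 -> [-6, 42]
NEG     -> [-6, -42]
DUP     -> [-6, -42, -42]
MUL     -> [-6, 1764]
SUB     -> [-1770]
DUP     -> [-1770, -1770]
PUSH 10 -> [-1770, -1770, 10]
OVER    -> [-1770, -1770, 10, -1770]
ADD     -> [-1770, -1770, -1760]
DUP     -> [-1770, -1770, -1760, -1760]
SWAP    -> [-1770, -1770, -1760, -1760]
OVER    -> [-1770, -1770, -1760, -1760, -1760]
ADD     -> [-1770, -1770, -1760, -3520]
SUB     -> [-1770, -1770, 1760]
POP     -> [-1770, -1770]
DIV     -> [1]
NEG     -> [-1]
POP     -> []
PUSH 1  -> [1]
NEG     -> [-1]

-1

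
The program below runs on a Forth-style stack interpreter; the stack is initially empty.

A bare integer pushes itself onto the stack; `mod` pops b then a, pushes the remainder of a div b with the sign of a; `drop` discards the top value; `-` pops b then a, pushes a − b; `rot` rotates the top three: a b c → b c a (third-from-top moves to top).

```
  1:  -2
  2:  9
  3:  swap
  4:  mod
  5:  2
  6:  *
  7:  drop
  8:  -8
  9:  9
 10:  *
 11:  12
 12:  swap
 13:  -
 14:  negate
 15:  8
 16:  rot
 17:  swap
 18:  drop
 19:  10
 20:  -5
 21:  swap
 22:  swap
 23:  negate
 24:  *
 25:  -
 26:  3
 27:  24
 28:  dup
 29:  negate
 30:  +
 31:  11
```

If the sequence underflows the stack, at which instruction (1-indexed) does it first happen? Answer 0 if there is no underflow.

16

-2      [-2]
9       [-2, 9]
swap    [9, -2]
mod     [1]
2       [1, 2]
*       [2]
drop    []
-8      [-8]
9       [-8, 9]
*       [-72]
12      [-72, 12]
swap    [12, -72]
-       [84]
negate  [-84]
8       [-84, 8]
rot  — needs 3 operands, stack has 2 → underflow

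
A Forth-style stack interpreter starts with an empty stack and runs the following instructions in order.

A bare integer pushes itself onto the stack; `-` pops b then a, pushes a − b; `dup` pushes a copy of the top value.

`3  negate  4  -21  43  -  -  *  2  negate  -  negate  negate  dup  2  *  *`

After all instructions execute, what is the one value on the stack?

81608

3      -> 3
negate -> -3
4      -> -3 4
-21    -> -3 4 -21
43     -> -3 4 -21 43
-      -> -3 4 -64
-      -> -3 68
*      -> -204
2      -> -204 2
negate -> -204 -2
-      -> -202
negate -> 202
negate -> -202
dup    -> -202 -202
2      -> -202 -202 2
*      -> -202 -404
*      -> 81608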